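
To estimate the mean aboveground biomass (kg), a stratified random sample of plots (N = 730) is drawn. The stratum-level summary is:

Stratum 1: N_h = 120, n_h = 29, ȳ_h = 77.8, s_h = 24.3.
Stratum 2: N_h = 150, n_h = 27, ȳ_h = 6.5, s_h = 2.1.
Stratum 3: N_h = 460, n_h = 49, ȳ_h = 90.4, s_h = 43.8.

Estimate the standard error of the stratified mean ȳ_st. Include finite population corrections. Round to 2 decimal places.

SE(ȳ_st) ≈ 3.78

V̂(ȳ_st) = Σ W_h² (1 − n_h/N_h) s_h²/n_h, with W_h = N_h/N and N = 730:
  stratum 1: (120/730)²·(1 − 29/120)·24.3²/29 = 0.417245
  stratum 2: (150/730)²·(1 − 27/150)·2.1²/27 = 0.00565491
  stratum 3: (460/730)²·(1 − 49/460)·43.8²/49 = 13.8901
V̂(ȳ_st) = 14.313
SE(ȳ_st) = √14.313 = 3.78326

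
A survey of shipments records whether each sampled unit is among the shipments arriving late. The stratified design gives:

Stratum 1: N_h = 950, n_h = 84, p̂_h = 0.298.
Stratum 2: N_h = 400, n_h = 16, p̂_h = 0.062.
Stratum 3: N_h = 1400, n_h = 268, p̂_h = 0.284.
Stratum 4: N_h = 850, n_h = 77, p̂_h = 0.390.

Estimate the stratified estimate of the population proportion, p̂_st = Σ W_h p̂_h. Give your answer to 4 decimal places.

p̂_st ≈ 0.2881

N = 3600; stratum weights W_h = N_h/N.
p̂_st = Σ W_h p̂_h = (950·0.298 + 400·0.062 + 1400·0.284 + 850·0.390)/3600 = 0.28806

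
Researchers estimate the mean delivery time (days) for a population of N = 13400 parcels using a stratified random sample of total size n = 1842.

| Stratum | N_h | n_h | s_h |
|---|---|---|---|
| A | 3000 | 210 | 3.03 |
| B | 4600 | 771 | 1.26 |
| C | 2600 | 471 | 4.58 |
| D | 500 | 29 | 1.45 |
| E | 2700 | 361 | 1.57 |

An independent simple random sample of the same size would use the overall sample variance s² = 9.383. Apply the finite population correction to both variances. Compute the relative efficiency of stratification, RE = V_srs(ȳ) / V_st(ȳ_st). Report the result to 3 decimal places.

RE ≈ 1.113

V̂(ȳ_st) = Σ W_h² (1 − n_h/N_h) s_h²/n_h, with W_h = N_h/N and N = 13400:
  stratum A: (3000/13400)²·(1 − 210/3000)·3.03²/210 = 0.0020379
  stratum B: (4600/13400)²·(1 − 771/4600)·1.26²/771 = 0.000201986
  stratum C: (2600/13400)²·(1 − 471/2600)·4.58²/471 = 0.00137293
  stratum D: (500/13400)²·(1 − 29/500)·1.45²/29 = 9.50866e-05
  stratum E: (2700/13400)²·(1 − 361/2700)·1.57²/361 = 0.000240147
V_st = 0.00394805
V_srs = (1 − 1842/13400)·9.383/1842 = 0.0043937
Relative efficiency = V_srs / V_st = 0.0043937/0.00394805 = 1.1129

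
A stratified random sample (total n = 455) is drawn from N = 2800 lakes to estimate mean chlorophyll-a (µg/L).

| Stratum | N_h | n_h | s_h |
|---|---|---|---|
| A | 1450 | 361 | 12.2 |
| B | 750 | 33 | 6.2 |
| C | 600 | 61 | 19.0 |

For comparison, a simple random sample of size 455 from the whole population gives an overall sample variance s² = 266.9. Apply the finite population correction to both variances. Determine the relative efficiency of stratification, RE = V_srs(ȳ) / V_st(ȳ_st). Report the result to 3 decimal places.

V̂(ȳ_st) = Σ W_h² (1 − n_h/N_h) s_h²/n_h, with W_h = N_h/N and N = 2800:
  stratum A: (1450/2800)²·(1 − 361/1450)·12.2²/361 = 0.0830409
  stratum B: (750/2800)²·(1 − 33/750)·6.2²/33 = 0.0798976
  stratum C: (600/2800)²·(1 − 61/600)·19.0²/61 = 0.244119
V_st = 0.407057
V_srs = (1 − 455/2800)·266.9/455 = 0.491272
Relative efficiency = V_srs / V_st = 0.491272/0.407057 = 1.2069

RE ≈ 1.207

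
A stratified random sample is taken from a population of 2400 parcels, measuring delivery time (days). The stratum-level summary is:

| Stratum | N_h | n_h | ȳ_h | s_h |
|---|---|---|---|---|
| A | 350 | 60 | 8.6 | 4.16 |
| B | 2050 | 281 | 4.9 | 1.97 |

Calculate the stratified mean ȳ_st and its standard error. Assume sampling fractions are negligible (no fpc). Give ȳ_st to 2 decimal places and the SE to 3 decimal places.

ȳ_st ≈ 5.44, SE ≈ 0.127

ȳ_st = Σ W_h ȳ_h = (350·8.6 + 2050·4.9)/2400 = 5.43958
V̂(ȳ_st) = Σ W_h² s_h²/n_h, with W_h = N_h/N and N = 2400:
  stratum A: (350/2400)²·4.16²/60 = 0.00613407
  stratum B: (2050/2400)²·1.97²/281 = 0.0100765
V̂(ȳ_st) = 0.0162106
SE(ȳ_st) = √0.0162106 = 0.127321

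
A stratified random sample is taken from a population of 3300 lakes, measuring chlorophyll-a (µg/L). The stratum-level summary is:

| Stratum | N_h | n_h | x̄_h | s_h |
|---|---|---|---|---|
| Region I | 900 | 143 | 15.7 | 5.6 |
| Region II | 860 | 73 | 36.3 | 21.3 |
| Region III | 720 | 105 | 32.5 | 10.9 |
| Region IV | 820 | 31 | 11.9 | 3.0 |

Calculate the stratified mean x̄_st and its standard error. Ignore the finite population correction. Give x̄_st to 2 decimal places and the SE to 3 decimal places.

x̄_st ≈ 23.79, SE ≈ 0.714

x̄_st = Σ W_h x̄_h = (900·15.7 + 860·36.3 + 720·32.5 + 820·11.9)/3300 = 23.78970
V̂(x̄_st) = Σ W_h² s_h²/n_h, with W_h = N_h/N and N = 3300:
  stratum Region I: (900/3300)²·5.6²/143 = 0.0163116
  stratum Region II: (860/3300)²·21.3²/73 = 0.42209
  stratum Region III: (720/3300)²·10.9²/105 = 0.0538643
  stratum Region IV: (820/3300)²·3.0²/31 = 0.0179259
V̂(x̄_st) = 0.510192
SE(x̄_st) = √0.510192 = 0.714277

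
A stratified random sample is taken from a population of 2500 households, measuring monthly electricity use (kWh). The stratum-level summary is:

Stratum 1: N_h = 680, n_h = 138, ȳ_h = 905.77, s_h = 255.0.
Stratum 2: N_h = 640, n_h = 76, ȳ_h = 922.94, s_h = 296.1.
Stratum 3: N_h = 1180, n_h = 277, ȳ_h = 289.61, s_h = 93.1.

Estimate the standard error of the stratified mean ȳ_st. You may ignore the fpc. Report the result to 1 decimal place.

SE(ȳ_st) ≈ 10.8

V̂(ȳ_st) = Σ W_h² s_h²/n_h, with W_h = N_h/N and N = 2500:
  stratum 1: (680/2500)²·255.0²/138 = 34.8609
  stratum 2: (640/2500)²·296.1²/76 = 75.6037
  stratum 3: (1180/2500)²·93.1²/277 = 6.97114
V̂(ȳ_st) = 117.436
SE(ȳ_st) = √117.436 = 10.8368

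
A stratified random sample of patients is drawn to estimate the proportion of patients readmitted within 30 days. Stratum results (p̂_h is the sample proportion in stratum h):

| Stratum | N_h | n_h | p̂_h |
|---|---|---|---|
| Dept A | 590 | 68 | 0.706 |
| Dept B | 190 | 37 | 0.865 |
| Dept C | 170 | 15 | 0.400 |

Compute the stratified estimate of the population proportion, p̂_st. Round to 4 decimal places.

N = 950; stratum weights W_h = N_h/N.
p̂_st = Σ W_h p̂_h = (590·0.706 + 190·0.865 + 170·0.400)/950 = 0.68304

p̂_st ≈ 0.6830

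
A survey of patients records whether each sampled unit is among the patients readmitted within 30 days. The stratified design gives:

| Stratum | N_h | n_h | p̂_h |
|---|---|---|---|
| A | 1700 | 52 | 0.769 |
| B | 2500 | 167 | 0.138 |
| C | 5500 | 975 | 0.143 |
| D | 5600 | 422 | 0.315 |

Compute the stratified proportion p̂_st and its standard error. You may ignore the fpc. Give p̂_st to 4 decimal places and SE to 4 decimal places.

N = 15300; stratum weights W_h = N_h/N.
p̂_st = Σ W_h p̂_h = (1700·0.769 + 2500·0.138 + 5500·0.143 + 5600·0.315)/15300 = 0.27469
V̂(p̂_st) = Σ W_h² p̂_h(1−p̂_h)/(n_h−1):
  stratum A: (1700/15300)²·0.769·0.231/51 = 4.30015e-05
  stratum B: (2500/15300)²·0.138·0.862/166 = 1.91327e-05
  stratum C: (5500/15300)²·0.143·0.857/974 = 1.62592e-05
  stratum D: (5600/15300)²·0.315·0.685/421 = 6.86613e-05
V̂(p̂_st) = 0.000147055; SE = √V̂ = 0.0121266

p̂_st ≈ 0.2747, SE ≈ 0.0121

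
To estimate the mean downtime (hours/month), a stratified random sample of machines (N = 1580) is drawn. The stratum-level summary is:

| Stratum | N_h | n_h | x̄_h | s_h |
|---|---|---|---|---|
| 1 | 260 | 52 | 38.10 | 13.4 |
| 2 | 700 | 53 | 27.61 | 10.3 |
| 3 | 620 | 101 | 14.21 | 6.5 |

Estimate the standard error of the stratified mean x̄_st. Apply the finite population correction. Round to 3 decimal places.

SE(x̄_st) ≈ 0.701

V̂(x̄_st) = Σ W_h² (1 − n_h/N_h) s_h²/n_h, with W_h = N_h/N and N = 1580:
  stratum 1: (260/1580)²·(1 − 52/260)·13.4²/52 = 0.0748047
  stratum 2: (700/1580)²·(1 − 53/700)·10.3²/53 = 0.363151
  stratum 3: (620/1580)²·(1 − 101/620)·6.5²/101 = 0.05392
V̂(x̄_st) = 0.491875
SE(x̄_st) = √0.491875 = 0.701338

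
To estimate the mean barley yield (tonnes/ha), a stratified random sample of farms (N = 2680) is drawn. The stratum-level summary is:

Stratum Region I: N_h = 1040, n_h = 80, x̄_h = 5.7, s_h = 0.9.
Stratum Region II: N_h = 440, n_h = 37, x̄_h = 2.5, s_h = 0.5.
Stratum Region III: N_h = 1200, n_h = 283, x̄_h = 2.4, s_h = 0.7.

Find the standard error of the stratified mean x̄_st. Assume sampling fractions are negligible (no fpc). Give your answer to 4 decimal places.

SE(x̄_st) ≈ 0.0453

V̂(x̄_st) = Σ W_h² s_h²/n_h, with W_h = N_h/N and N = 2680:
  stratum Region I: (1040/2680)²·0.9²/80 = 0.00152473
  stratum Region II: (440/2680)²·0.5²/37 = 0.000182127
  stratum Region III: (1200/2680)²·0.7²/283 = 0.000347138
V̂(x̄_st) = 0.00205399
SE(x̄_st) = √0.00205399 = 0.045321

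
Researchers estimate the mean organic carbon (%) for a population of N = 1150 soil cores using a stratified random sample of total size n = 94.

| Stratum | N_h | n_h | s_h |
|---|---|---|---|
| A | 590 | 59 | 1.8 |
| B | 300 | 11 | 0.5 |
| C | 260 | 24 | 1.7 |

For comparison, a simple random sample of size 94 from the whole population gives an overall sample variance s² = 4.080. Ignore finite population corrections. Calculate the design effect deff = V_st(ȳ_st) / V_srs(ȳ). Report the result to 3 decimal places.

deff ≈ 0.510

V̂(ȳ_st) = Σ W_h² s_h²/n_h, with W_h = N_h/N and N = 1150:
  stratum A: (590/1150)²·1.8²/59 = 0.0144544
  stratum B: (300/1150)²·0.5²/11 = 0.00154666
  stratum C: (260/1150)²·1.7²/24 = 0.00615514
V_st = 0.0221562
V_srs = s²/n = 4.080/94 = 0.0434043
deff = V_st / V_srs = 0.0221562/0.0434043 = 0.5105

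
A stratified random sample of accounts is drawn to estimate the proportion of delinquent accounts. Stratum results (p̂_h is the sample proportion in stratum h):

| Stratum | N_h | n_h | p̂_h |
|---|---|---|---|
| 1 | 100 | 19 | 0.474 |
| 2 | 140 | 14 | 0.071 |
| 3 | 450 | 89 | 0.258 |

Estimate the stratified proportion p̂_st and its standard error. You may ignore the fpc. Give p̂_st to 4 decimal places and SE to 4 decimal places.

N = 690; stratum weights W_h = N_h/N.
p̂_st = Σ W_h p̂_h = (100·0.474 + 140·0.071 + 450·0.258)/690 = 0.25136
V̂(p̂_st) = Σ W_h² p̂_h(1−p̂_h)/(n_h−1):
  stratum 1: (100/690)²·0.474·0.526/18 = 0.000290933
  stratum 2: (140/690)²·0.071·0.929/13 = 0.000208876
  stratum 3: (450/690)²·0.258·0.742/88 = 0.000925269
V̂(p̂_st) = 0.00142508; SE = √V̂ = 0.0377502

p̂_st ≈ 0.2514, SE ≈ 0.0378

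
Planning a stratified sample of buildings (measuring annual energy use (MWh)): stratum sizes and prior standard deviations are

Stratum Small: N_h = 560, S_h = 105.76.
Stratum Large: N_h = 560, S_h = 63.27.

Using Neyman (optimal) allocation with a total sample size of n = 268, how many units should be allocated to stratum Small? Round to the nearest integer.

168

Neyman allocation: n_h = n · N_h S_h / Σ N_i S_i, with n = 268.
  stratum Small: N_h·S_h = 560·105.76 = 59225.60
  stratum Large: N_h·S_h = 560·63.27 = 35431.20
Σ N_h S_h = 94656.80
n for stratum Small = 268·59225.60/94656.80 = 167.684 → 168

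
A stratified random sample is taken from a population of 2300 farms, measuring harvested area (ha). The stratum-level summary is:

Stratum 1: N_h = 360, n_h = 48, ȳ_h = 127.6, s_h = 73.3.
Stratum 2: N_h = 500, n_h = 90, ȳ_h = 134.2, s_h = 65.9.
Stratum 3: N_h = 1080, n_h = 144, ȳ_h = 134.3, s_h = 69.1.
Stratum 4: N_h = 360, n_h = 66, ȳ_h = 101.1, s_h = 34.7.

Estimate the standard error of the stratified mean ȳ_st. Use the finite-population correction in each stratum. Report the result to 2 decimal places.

V̂(ȳ_st) = Σ W_h² (1 − n_h/N_h) s_h²/n_h, with W_h = N_h/N and N = 2300:
  stratum 1: (360/2300)²·(1 − 48/360)·73.3²/48 = 2.37667
  stratum 2: (500/2300)²·(1 − 90/500)·65.9²/90 = 1.86993
  stratum 3: (1080/2300)²·(1 − 144/1080)·69.1²/144 = 6.33633
  stratum 4: (360/2300)²·(1 − 66/360)·34.7²/66 = 0.365014
V̂(ȳ_st) = 10.9479
SE(ȳ_st) = √10.9479 = 3.30877

SE(ȳ_st) ≈ 3.31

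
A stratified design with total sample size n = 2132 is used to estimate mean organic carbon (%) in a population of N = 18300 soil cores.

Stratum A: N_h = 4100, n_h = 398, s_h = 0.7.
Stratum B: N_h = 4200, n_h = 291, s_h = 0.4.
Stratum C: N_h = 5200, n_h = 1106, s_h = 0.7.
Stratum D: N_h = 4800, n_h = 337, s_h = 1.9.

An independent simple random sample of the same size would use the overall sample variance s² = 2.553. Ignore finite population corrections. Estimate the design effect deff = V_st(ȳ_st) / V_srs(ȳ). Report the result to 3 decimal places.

V̂(ȳ_st) = Σ W_h² s_h²/n_h, with W_h = N_h/N and N = 18300:
  stratum A: (4100/18300)²·0.7²/398 = 6.17986e-05
  stratum B: (4200/18300)²·0.4²/291 = 2.89617e-05
  stratum C: (5200/18300)²·0.7²/1106 = 3.57722e-05
  stratum D: (4800/18300)²·1.9²/337 = 0.000736983
V_st = 0.000863516
V_srs = s²/n = 2.553/2132 = 0.00119747
deff = V_st / V_srs = 0.000863516/0.00119747 = 0.7211

deff ≈ 0.721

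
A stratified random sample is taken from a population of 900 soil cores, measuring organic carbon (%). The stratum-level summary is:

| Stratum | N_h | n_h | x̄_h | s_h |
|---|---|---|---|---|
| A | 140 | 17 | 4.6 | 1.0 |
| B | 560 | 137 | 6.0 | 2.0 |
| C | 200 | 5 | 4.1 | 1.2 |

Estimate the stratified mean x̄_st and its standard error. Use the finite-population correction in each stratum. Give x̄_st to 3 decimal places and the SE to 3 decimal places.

x̄_st ≈ 5.360, SE ≈ 0.154

x̄_st = Σ W_h x̄_h = (140·4.6 + 560·6.0 + 200·4.1)/900 = 5.36000
V̂(x̄_st) = Σ W_h² (1 − n_h/N_h) s_h²/n_h, with W_h = N_h/N and N = 900:
  stratum A: (140/900)²·(1 − 17/140)·1.0²/17 = 0.00125054
  stratum B: (560/900)²·(1 − 137/560)·2.0²/137 = 0.00853852
  stratum C: (200/900)²·(1 − 5/200)·1.2²/5 = 0.0138667
V̂(x̄_st) = 0.0236557
SE(x̄_st) = √0.0236557 = 0.153804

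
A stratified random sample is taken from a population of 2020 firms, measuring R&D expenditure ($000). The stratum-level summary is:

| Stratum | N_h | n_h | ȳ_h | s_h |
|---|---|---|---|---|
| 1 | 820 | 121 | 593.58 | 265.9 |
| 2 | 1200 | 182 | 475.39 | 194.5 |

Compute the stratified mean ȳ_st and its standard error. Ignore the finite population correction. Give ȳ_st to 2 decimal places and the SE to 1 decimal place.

ȳ_st ≈ 523.37, SE ≈ 13.0

ȳ_st = Σ W_h ȳ_h = (820·593.58 + 1200·475.39)/2020 = 523.36812
V̂(ȳ_st) = Σ W_h² s_h²/n_h, with W_h = N_h/N and N = 2020:
  stratum 1: (820/2020)²·265.9²/121 = 96.2889
  stratum 2: (1200/2020)²·194.5²/182 = 73.3546
V̂(ȳ_st) = 169.644
SE(ȳ_st) = √169.644 = 13.0247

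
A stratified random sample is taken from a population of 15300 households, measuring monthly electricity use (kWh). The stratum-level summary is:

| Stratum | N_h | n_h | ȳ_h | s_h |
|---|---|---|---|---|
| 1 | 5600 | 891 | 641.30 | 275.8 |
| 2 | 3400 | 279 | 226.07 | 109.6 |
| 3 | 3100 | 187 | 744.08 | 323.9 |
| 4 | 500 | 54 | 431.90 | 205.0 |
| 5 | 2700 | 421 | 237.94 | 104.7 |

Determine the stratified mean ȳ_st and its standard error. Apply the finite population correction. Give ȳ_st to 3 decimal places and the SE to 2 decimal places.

ȳ_st = Σ W_h ȳ_h = (5600·641.30 + 3400·226.07 + 3100·744.08 + 500·431.90 + 2700·237.94)/15300 = 491.82706
V̂(ȳ_st) = Σ W_h² (1 − n_h/N_h) s_h²/n_h, with W_h = N_h/N and N = 15300:
  stratum 1: (5600/15300)²·(1 − 891/5600)·275.8²/891 = 9.61711
  stratum 2: (3400/15300)²·(1 − 279/3400)·109.6²/279 = 1.95167
  stratum 3: (3100/15300)²·(1 − 187/3100)·323.9²/187 = 21.6421
  stratum 4: (500/15300)²·(1 − 54/500)·205.0²/54 = 0.741372
  stratum 5: (2700/15300)²·(1 − 421/2700)·104.7²/421 = 0.684442
V̂(ȳ_st) = 34.6367
SE(ȳ_st) = √34.6367 = 5.8853

ȳ_st ≈ 491.827, SE ≈ 5.89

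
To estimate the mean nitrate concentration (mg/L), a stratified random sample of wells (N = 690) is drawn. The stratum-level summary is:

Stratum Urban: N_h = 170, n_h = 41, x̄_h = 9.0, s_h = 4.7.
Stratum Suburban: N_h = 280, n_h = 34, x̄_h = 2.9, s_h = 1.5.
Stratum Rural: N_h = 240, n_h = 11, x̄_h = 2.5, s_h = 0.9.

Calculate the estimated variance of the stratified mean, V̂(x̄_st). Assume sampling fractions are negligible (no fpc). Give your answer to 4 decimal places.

V̂(x̄_st) ≈ 0.0525

V̂(x̄_st) = Σ W_h² s_h²/n_h, with W_h = N_h/N and N = 690:
  stratum Urban: (170/690)²·4.7²/41 = 0.0327048
  stratum Suburban: (280/690)²·1.5²/34 = 0.0108974
  stratum Rural: (240/690)²·0.9²/11 = 0.00890875
V̂(x̄_st) = 0.0525109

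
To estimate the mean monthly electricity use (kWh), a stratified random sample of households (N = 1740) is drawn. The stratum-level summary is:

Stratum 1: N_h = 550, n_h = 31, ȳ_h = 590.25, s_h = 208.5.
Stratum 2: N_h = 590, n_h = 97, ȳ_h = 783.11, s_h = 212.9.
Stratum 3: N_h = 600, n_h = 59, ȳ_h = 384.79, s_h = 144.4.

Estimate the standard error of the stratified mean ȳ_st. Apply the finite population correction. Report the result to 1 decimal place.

SE(ȳ_st) ≈ 14.7

V̂(ȳ_st) = Σ W_h² (1 − n_h/N_h) s_h²/n_h, with W_h = N_h/N and N = 1740:
  stratum 1: (550/1740)²·(1 − 31/550)·208.5²/31 = 132.215
  stratum 2: (590/1740)²·(1 − 97/590)·212.9²/97 = 44.8931
  stratum 3: (600/1740)²·(1 − 59/600)·144.4²/59 = 37.8907
V̂(ȳ_st) = 214.999
SE(ȳ_st) = √214.999 = 14.6629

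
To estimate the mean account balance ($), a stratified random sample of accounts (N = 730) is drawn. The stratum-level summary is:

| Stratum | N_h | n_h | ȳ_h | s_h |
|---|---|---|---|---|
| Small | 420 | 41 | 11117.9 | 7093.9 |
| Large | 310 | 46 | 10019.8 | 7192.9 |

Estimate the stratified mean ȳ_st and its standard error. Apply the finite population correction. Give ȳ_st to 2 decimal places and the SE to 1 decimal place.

ȳ_st ≈ 10651.58, SE ≈ 734.4

ȳ_st = Σ W_h ȳ_h = (420·11117.9 + 310·10019.8)/730 = 10651.58356
V̂(ȳ_st) = Σ W_h² (1 − n_h/N_h) s_h²/n_h, with W_h = N_h/N and N = 730:
  stratum Small: (420/730)²·(1 − 41/420)·7093.9²/41 = 366631
  stratum Large: (310/730)²·(1 − 46/310)·7192.9²/46 = 172731
V̂(ȳ_st) = 539362
SE(ȳ_st) = √539362 = 734.413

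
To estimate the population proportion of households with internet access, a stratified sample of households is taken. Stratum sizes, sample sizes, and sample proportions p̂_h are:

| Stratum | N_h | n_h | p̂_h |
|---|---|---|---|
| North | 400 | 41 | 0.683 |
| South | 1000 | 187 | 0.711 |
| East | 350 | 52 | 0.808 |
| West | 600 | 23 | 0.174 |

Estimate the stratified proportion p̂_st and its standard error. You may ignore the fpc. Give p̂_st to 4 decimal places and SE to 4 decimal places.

p̂_st ≈ 0.5836, SE ≈ 0.0292

N = 2350; stratum weights W_h = N_h/N.
p̂_st = Σ W_h p̂_h = (400·0.683 + 1000·0.711 + 350·0.808 + 600·0.174)/2350 = 0.58357
V̂(p̂_st) = Σ W_h² p̂_h(1−p̂_h)/(n_h−1):
  stratum North: (400/2350)²·0.683·0.317/40 = 0.000156821
  stratum South: (1000/2350)²·0.711·0.289/186 = 0.000200041
  stratum East: (350/2350)²·0.808·0.192/51 = 6.7475e-05
  stratum West: (600/2350)²·0.174·0.826/22 = 0.000425866
V̂(p̂_st) = 0.000850203; SE = √V̂ = 0.0291582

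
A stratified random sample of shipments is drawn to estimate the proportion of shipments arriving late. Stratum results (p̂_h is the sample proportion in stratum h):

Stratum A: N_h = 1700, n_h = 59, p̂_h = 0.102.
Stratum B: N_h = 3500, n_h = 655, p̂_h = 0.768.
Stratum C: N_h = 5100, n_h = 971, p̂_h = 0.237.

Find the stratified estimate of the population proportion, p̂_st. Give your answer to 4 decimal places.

p̂_st ≈ 0.3952

N = 10300; stratum weights W_h = N_h/N.
p̂_st = Σ W_h p̂_h = (1700·0.102 + 3500·0.768 + 5100·0.237)/10300 = 0.39516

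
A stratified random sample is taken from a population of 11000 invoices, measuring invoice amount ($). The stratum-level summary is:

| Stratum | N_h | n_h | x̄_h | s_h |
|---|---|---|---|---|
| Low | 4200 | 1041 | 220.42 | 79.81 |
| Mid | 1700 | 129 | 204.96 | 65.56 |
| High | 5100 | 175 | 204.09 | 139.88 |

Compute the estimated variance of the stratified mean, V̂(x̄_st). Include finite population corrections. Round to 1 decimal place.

V̂(x̄_st) ≈ 24.6

V̂(x̄_st) = Σ W_h² (1 − n_h/N_h) s_h²/n_h, with W_h = N_h/N and N = 11000:
  stratum Low: (4200/11000)²·(1 − 1041/4200)·79.81²/1041 = 0.67093
  stratum Mid: (1700/11000)²·(1 − 129/1700)·65.56²/129 = 0.735407
  stratum High: (5100/11000)²·(1 − 175/5100)·139.88²/175 = 23.2094
V̂(x̄_st) = 24.6158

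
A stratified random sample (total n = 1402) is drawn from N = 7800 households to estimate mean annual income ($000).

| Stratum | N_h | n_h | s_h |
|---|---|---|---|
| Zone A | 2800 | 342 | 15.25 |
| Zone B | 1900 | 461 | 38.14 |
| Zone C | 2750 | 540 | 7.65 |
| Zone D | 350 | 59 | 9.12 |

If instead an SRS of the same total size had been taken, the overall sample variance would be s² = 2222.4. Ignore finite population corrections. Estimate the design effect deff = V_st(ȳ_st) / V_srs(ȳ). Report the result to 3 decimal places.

deff ≈ 0.184

V̂(ȳ_st) = Σ W_h² s_h²/n_h, with W_h = N_h/N and N = 7800:
  stratum Zone A: (2800/7800)²·15.25²/342 = 0.0876275
  stratum Zone B: (1900/7800)²·38.14²/461 = 0.187231
  stratum Zone C: (2750/7800)²·7.65²/540 = 0.0134712
  stratum Zone D: (350/7800)²·9.12²/59 = 0.00283847
V_st = 0.291168
V_srs = s²/n = 2222.4/1402 = 1.58516
deff = V_st / V_srs = 0.291168/1.58516 = 0.1837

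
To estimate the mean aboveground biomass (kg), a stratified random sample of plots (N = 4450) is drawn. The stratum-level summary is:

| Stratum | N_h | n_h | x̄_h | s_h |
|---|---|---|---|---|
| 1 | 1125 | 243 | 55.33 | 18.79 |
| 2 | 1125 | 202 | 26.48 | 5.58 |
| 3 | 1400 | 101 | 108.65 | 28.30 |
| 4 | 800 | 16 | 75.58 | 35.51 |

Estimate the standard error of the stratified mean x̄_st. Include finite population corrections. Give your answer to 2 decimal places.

SE(x̄_st) ≈ 1.82

V̂(x̄_st) = Σ W_h² (1 − n_h/N_h) s_h²/n_h, with W_h = N_h/N and N = 4450:
  stratum 1: (1125/4450)²·(1 − 243/1125)·18.79²/243 = 0.0728028
  stratum 2: (1125/4450)²·(1 − 202/1125)·5.58²/202 = 0.0080826
  stratum 3: (1400/4450)²·(1 − 101/1400)·28.30²/101 = 0.72823
  stratum 4: (800/4450)²·(1 − 16/800)·35.51²/16 = 2.49613
V̂(x̄_st) = 3.30525
SE(x̄_st) = √3.30525 = 1.81803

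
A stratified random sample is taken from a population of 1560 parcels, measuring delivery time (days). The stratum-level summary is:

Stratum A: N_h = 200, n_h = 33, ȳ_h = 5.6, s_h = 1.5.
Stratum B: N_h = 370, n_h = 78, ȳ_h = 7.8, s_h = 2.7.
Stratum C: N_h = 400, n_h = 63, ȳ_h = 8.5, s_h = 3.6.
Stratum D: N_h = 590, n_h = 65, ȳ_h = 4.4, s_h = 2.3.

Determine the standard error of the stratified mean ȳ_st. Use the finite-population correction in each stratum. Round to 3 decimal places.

V̂(ȳ_st) = Σ W_h² (1 − n_h/N_h) s_h²/n_h, with W_h = N_h/N and N = 1560:
  stratum A: (200/1560)²·(1 − 33/200)·1.5²/33 = 0.000935763
  stratum B: (370/1560)²·(1 − 78/370)·2.7²/78 = 0.00414924
  stratum C: (400/1560)²·(1 − 63/400)·3.6²/63 = 0.0113948
  stratum D: (590/1560)²·(1 − 65/590)·2.3²/65 = 0.0103587
V̂(ȳ_st) = 0.0268384
SE(ȳ_st) = √0.0268384 = 0.163824

SE(ȳ_st) ≈ 0.164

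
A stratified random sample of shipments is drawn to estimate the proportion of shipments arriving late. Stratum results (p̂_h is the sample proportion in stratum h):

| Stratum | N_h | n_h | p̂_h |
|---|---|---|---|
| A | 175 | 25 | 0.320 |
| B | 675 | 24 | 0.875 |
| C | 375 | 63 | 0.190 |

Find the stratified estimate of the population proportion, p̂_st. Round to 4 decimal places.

p̂_st ≈ 0.5860

N = 1225; stratum weights W_h = N_h/N.
p̂_st = Σ W_h p̂_h = (175·0.320 + 675·0.875 + 375·0.190)/1225 = 0.58602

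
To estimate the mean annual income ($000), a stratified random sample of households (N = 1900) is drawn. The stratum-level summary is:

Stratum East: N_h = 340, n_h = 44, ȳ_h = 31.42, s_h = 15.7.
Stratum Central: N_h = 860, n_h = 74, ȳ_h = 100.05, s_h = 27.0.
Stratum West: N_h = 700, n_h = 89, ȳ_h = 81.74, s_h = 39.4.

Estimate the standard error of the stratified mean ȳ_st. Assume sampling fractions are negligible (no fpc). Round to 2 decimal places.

V̂(ȳ_st) = Σ W_h² s_h²/n_h, with W_h = N_h/N and N = 1900:
  stratum East: (340/1900)²·15.7²/44 = 0.17939
  stratum Central: (860/1900)²·27.0²/74 = 2.0183
  stratum West: (700/1900)²·39.4²/89 = 2.36751
V̂(ȳ_st) = 4.5652
SE(ȳ_st) = √4.5652 = 2.13663

SE(ȳ_st) ≈ 2.14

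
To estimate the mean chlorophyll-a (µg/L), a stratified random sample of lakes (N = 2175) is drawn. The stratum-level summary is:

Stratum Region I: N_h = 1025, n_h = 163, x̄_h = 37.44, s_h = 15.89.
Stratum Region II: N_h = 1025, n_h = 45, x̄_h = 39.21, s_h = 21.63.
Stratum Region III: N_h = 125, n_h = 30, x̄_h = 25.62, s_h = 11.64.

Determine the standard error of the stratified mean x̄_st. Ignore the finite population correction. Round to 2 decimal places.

V̂(x̄_st) = Σ W_h² s_h²/n_h, with W_h = N_h/N and N = 2175:
  stratum Region I: (1025/2175)²·15.89²/163 = 0.344025
  stratum Region II: (1025/2175)²·21.63²/45 = 2.30903
  stratum Region III: (125/2175)²·11.64²/30 = 0.0149172
V̂(x̄_st) = 2.66797
SE(x̄_st) = √2.66797 = 1.63339

SE(x̄_st) ≈ 1.63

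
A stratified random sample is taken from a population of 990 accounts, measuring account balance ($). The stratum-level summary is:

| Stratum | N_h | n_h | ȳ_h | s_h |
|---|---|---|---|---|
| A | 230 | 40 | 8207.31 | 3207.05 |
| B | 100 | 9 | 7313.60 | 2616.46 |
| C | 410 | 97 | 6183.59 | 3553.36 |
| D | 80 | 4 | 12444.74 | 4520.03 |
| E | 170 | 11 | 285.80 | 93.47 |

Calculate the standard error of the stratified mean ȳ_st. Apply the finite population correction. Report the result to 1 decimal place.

V̂(ȳ_st) = Σ W_h² (1 − n_h/N_h) s_h²/n_h, with W_h = N_h/N and N = 990:
  stratum A: (230/990)²·(1 − 40/230)·3207.05²/40 = 11464.7
  stratum B: (100/990)²·(1 − 9/100)·2616.46²/9 = 7062.47
  stratum C: (410/990)²·(1 − 97/410)·3553.36²/97 = 17043.7
  stratum D: (80/990)²·(1 − 4/80)·4520.03²/4 = 31685.2
  stratum E: (170/990)²·(1 − 11/170)·93.47²/11 = 21.9042
V̂(ȳ_st) = 67277.9
SE(ȳ_st) = √67277.9 = 259.38

SE(ȳ_st) ≈ 259.4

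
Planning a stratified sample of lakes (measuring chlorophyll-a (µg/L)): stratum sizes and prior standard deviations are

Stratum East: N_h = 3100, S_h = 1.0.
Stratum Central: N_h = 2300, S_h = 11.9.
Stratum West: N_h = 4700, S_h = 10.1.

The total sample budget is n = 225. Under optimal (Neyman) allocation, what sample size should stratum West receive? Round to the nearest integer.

137

Neyman allocation: n_h = n · N_h S_h / Σ N_i S_i, with n = 225.
  stratum East: N_h·S_h = 3100·1.0 = 3100.00
  stratum Central: N_h·S_h = 2300·11.9 = 27370.00
  stratum West: N_h·S_h = 4700·10.1 = 47470.00
Σ N_h S_h = 77940.00
n for stratum West = 225·47470.00/77940.00 = 137.038 → 137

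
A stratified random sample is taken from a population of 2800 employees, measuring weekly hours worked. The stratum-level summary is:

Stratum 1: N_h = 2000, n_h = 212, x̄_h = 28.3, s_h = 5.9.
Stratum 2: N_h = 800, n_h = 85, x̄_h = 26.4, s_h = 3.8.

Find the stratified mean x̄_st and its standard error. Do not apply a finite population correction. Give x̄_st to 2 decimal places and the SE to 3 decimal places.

x̄_st ≈ 27.76, SE ≈ 0.312

x̄_st = Σ W_h x̄_h = (2000·28.3 + 800·26.4)/2800 = 27.75714
V̂(x̄_st) = Σ W_h² s_h²/n_h, with W_h = N_h/N and N = 2800:
  stratum 1: (2000/2800)²·5.9²/212 = 0.0837745
  stratum 2: (800/2800)²·3.8²/85 = 0.0138679
V̂(x̄_st) = 0.0976425
SE(x̄_st) = √0.0976425 = 0.312478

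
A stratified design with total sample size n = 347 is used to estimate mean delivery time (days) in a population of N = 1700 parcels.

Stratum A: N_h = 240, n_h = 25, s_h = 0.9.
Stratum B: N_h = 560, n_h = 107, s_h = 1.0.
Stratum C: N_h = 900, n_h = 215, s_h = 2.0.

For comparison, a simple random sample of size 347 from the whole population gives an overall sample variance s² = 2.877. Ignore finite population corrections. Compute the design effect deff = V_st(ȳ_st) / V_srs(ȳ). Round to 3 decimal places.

deff ≈ 0.829

V̂(ȳ_st) = Σ W_h² s_h²/n_h, with W_h = N_h/N and N = 1700:
  stratum A: (240/1700)²·0.9²/25 = 0.000645758
  stratum B: (560/1700)²·1.0²/107 = 0.00101413
  stratum C: (900/1700)²·2.0²/215 = 0.00521445
V_st = 0.00687434
V_srs = s²/n = 2.877/347 = 0.00829107
deff = V_st / V_srs = 0.00687434/0.00829107 = 0.8291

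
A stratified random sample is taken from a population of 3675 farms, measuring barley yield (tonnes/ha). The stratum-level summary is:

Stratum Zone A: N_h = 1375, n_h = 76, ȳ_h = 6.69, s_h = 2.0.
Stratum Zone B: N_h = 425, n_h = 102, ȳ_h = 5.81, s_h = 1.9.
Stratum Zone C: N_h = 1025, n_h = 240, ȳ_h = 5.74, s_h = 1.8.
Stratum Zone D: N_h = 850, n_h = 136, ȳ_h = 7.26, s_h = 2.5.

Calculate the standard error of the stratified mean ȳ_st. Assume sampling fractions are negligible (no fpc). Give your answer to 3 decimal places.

SE(ȳ_st) ≈ 0.107

V̂(ȳ_st) = Σ W_h² s_h²/n_h, with W_h = N_h/N and N = 3675:
  stratum Zone A: (1375/3675)²·2.0²/76 = 0.00736779
  stratum Zone B: (425/3675)²·1.9²/102 = 0.000473337
  stratum Zone C: (1025/3675)²·1.8²/240 = 0.00105019
  stratum Zone D: (850/3675)²·2.5²/136 = 0.00245847
V̂(ȳ_st) = 0.0113498
SE(ȳ_st) = √0.0113498 = 0.106535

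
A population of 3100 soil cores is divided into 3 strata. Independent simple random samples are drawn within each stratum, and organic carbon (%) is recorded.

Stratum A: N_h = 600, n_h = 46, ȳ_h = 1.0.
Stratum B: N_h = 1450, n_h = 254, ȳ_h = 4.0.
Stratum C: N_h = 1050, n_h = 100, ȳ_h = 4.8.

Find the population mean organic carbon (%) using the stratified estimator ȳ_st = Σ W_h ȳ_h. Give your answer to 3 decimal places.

N = Σ N_h = 3100. Stratum weights W_h = N_h/N.
ȳ_st = (600·1.0 + 1450·4.0 + 1050·4.8) / 3100 = 3.69032

ȳ_st ≈ 3.690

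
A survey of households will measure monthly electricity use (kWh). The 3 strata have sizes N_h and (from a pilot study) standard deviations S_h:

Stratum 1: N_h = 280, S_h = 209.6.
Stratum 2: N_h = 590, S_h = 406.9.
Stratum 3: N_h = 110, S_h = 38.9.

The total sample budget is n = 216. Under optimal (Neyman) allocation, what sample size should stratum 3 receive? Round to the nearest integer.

Neyman allocation: n_h = n · N_h S_h / Σ N_i S_i, with n = 216.
  stratum 1: N_h·S_h = 280·209.6 = 58688.00
  stratum 2: N_h·S_h = 590·406.9 = 240071.00
  stratum 3: N_h·S_h = 110·38.9 = 4279.00
Σ N_h S_h = 303038.00
n for stratum 3 = 216·4279.00/303038.00 = 3.050 → 3

3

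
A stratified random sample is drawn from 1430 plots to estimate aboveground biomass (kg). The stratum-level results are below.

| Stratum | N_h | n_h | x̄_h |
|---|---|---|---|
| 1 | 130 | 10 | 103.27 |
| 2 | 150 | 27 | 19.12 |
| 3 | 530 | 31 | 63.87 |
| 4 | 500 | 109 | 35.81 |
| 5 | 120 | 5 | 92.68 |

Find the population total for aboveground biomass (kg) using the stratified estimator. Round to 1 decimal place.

τ̂_st ≈ 79170.8

τ̂_st = Σ N_h x̄_h = 130·103.27 + 150·19.12 + 530·63.87 + 500·35.81 + 120·92.68 = 79170.8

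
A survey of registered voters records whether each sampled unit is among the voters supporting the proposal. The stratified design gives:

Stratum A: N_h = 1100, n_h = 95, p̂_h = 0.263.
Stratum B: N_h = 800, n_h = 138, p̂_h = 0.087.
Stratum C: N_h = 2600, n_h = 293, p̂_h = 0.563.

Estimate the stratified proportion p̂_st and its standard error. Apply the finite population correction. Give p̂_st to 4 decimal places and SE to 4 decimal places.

p̂_st ≈ 0.4050, SE ≈ 0.0194

N = 4500; stratum weights W_h = N_h/N.
p̂_st = Σ W_h p̂_h = (1100·0.263 + 800·0.087 + 2600·0.563)/4500 = 0.40504
V̂(p̂_st) = Σ W_h² (1 − n_h/N_h) p̂_h(1−p̂_h)/(n_h−1):
  stratum A: (1100/4500)²·(1 − 95/1100)·0.263·0.737/94 = 0.000112572
  stratum B: (800/4500)²·(1 − 138/800)·0.087·0.913/137 = 1.51633e-05
  stratum C: (2600/4500)²·(1 − 293/2600)·0.563·0.437/292 = 0.000249576
V̂(p̂_st) = 0.000377311; SE = √V̂ = 0.0194245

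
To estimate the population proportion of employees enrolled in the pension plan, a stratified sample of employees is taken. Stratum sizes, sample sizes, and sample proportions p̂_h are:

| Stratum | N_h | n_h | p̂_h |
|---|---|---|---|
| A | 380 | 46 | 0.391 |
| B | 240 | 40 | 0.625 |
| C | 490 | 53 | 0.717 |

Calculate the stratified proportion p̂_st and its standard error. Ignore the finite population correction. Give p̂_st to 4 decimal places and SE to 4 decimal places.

N = 1110; stratum weights W_h = N_h/N.
p̂_st = Σ W_h p̂_h = (380·0.391 + 240·0.625 + 490·0.717)/1110 = 0.58550
V̂(p̂_st) = Σ W_h² p̂_h(1−p̂_h)/(n_h−1):
  stratum A: (380/1110)²·0.391·0.609/45 = 0.000620159
  stratum B: (240/1110)²·0.625·0.375/39 = 0.000280946
  stratum C: (490/1110)²·0.717·0.283/52 = 0.000760411
V̂(p̂_st) = 0.00166152; SE = √V̂ = 0.0407617

p̂_st ≈ 0.5855, SE ≈ 0.0408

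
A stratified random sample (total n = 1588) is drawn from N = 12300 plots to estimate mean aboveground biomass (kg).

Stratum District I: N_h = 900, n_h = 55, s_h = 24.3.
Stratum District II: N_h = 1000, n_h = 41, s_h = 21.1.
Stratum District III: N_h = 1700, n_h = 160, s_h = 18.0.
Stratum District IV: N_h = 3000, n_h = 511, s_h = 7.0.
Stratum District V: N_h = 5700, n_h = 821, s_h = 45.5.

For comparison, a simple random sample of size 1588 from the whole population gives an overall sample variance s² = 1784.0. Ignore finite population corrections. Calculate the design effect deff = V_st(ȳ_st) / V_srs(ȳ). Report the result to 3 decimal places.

deff ≈ 0.637

V̂(ȳ_st) = Σ W_h² s_h²/n_h, with W_h = N_h/N and N = 12300:
  stratum District I: (900/12300)²·24.3²/55 = 0.057481
  stratum District II: (1000/12300)²·21.1²/41 = 0.0717746
  stratum District III: (1700/12300)²·18.0²/160 = 0.0386823
  stratum District IV: (3000/12300)²·7.0²/511 = 0.00570437
  stratum District V: (5700/12300)²·45.5²/821 = 0.541526
V_st = 0.715168
V_srs = s²/n = 1784.0/1588 = 1.12343
deff = V_st / V_srs = 0.715168/1.12343 = 0.6366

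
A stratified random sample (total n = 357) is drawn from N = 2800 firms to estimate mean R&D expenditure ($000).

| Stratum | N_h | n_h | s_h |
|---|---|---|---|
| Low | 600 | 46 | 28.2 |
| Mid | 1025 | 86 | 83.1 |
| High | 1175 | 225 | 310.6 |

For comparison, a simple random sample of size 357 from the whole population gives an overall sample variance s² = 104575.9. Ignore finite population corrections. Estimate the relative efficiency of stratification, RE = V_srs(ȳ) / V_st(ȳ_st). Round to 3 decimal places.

V̂(ȳ_st) = Σ W_h² s_h²/n_h, with W_h = N_h/N and N = 2800:
  stratum Low: (600/2800)²·28.2²/46 = 0.793829
  stratum Mid: (1025/2800)²·83.1²/86 = 10.7606
  stratum High: (1175/2800)²·310.6²/225 = 75.5058
V_st = 87.0602
V_srs = s²/n = 104575.9/357 = 292.93
Relative efficiency = V_srs / V_st = 292.93/87.0602 = 3.3647

RE ≈ 3.365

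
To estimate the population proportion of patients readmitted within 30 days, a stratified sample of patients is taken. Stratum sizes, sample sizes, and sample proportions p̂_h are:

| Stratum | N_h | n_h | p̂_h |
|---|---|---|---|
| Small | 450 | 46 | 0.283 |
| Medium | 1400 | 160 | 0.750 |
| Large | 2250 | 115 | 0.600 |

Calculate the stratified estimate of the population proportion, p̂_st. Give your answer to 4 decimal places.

p̂_st ≈ 0.6164

N = 4100; stratum weights W_h = N_h/N.
p̂_st = Σ W_h p̂_h = (450·0.283 + 1400·0.750 + 2250·0.600)/4100 = 0.61643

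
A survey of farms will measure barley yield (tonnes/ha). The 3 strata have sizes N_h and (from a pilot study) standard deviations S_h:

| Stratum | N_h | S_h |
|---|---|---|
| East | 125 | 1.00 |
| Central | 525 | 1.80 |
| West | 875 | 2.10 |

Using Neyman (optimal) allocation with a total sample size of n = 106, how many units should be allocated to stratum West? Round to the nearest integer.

67

Neyman allocation: n_h = n · N_h S_h / Σ N_i S_i, with n = 106.
  stratum East: N_h·S_h = 125·1.00 = 125.00
  stratum Central: N_h·S_h = 525·1.80 = 945.00
  stratum West: N_h·S_h = 875·2.10 = 1837.50
Σ N_h S_h = 2907.50
n for stratum West = 106·1837.50/2907.50 = 66.991 → 67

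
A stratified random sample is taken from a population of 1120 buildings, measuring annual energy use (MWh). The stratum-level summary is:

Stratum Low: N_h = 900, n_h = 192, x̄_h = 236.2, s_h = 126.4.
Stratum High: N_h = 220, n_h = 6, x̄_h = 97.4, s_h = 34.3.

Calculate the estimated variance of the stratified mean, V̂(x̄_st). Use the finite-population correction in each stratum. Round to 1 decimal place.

V̂(x̄_st) ≈ 49.6

V̂(x̄_st) = Σ W_h² (1 − n_h/N_h) s_h²/n_h, with W_h = N_h/N and N = 1120:
  stratum Low: (900/1120)²·(1 − 192/900)·126.4²/192 = 42.27
  stratum High: (220/1120)²·(1 − 6/220)·34.3²/6 = 7.35932
V̂(x̄_st) = 49.6294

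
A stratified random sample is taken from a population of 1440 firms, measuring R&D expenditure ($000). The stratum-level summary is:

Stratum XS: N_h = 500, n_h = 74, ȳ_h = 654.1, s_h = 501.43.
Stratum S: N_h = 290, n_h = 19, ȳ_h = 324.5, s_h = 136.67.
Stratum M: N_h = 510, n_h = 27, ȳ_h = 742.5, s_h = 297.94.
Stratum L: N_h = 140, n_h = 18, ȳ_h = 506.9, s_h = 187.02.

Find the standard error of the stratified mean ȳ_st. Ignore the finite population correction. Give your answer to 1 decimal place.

SE(ȳ_st) ≈ 29.7

V̂(ȳ_st) = Σ W_h² s_h²/n_h, with W_h = N_h/N and N = 1440:
  stratum XS: (500/1440)²·501.43²/74 = 409.641
  stratum S: (290/1440)²·136.67²/19 = 39.8716
  stratum M: (510/1440)²·297.94²/27 = 412.391
  stratum L: (140/1440)²·187.02²/18 = 18.3669
V̂(ȳ_st) = 880.271
SE(ȳ_st) = √880.271 = 29.6694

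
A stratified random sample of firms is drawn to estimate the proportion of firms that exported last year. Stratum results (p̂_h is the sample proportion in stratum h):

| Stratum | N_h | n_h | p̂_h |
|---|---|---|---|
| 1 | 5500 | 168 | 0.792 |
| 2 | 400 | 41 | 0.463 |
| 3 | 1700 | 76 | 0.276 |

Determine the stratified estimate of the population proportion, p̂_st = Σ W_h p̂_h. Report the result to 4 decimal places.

N = 7600; stratum weights W_h = N_h/N.
p̂_st = Σ W_h p̂_h = (5500·0.792 + 400·0.463 + 1700·0.276)/7600 = 0.65926

p̂_st ≈ 0.6593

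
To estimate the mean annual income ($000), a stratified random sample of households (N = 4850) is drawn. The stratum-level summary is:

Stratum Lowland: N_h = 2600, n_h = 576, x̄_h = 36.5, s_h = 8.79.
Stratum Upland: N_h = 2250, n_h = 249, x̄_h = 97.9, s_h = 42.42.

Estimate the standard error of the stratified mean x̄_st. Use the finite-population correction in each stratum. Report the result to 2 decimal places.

V̂(x̄_st) = Σ W_h² (1 − n_h/N_h) s_h²/n_h, with W_h = N_h/N and N = 4850:
  stratum Lowland: (2600/4850)²·(1 − 576/2600)·8.79²/576 = 0.0300093
  stratum Upland: (2250/4850)²·(1 − 249/2250)·42.42²/249 = 1.38321
V̂(x̄_st) = 1.41322
SE(x̄_st) = √1.41322 = 1.18879

SE(x̄_st) ≈ 1.19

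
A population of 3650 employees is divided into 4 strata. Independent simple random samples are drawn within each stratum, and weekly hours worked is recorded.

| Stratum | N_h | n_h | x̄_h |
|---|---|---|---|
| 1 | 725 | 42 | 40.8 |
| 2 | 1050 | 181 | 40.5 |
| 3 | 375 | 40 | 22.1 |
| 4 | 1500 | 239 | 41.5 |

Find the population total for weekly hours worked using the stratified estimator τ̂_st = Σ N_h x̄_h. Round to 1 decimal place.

τ̂_st = Σ N_h x̄_h = 725·40.8 + 1050·40.5 + 375·22.1 + 1500·41.5 = 142642.5

τ̂_st ≈ 142642.5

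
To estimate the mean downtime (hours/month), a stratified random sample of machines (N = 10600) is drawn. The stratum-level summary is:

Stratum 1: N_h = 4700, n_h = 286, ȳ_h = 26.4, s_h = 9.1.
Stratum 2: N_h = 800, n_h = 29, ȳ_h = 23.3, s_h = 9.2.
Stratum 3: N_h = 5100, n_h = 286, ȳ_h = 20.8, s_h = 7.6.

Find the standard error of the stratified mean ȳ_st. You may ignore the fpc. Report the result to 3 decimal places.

SE(ȳ_st) ≈ 0.347

V̂(ȳ_st) = Σ W_h² s_h²/n_h, with W_h = N_h/N and N = 10600:
  stratum 1: (4700/10600)²·9.1²/286 = 0.0569247
  stratum 2: (800/10600)²·9.2²/29 = 0.0166244
  stratum 3: (5100/10600)²·7.6²/286 = 0.0467509
V̂(ȳ_st) = 0.1203
SE(ȳ_st) = √0.1203 = 0.346843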